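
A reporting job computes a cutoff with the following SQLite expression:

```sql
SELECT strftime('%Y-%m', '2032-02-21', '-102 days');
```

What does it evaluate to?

2031-11

First apply '-102 days': 2032-02-21 → 2031-11-11.
`%Y-%m` extracts the year-month: 2031-11.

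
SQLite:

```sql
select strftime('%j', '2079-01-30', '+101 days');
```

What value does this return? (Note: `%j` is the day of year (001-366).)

First apply '+101 days': 2079-01-30 → 2079-05-11.
Day-of-year for 2079-05-11: days since 2079-01-01 inclusive = 131, zero-padded to 131.

131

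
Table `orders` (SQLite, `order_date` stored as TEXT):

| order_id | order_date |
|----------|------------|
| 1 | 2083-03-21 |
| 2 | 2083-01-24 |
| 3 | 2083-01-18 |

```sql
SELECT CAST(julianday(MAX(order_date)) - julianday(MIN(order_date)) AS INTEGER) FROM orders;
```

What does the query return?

62

MIN = 2083-01-18, MAX = 2083-03-21.
13 days remain in January 2083 after the 18th (31 − 18).
February 2083: 28 days.
Then 21 days into March 2083.
Total: 13 + 28 + 21 = 62.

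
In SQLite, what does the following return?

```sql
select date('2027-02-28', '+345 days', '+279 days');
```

Applying '+345 days' to 2027-02-28: counting 345 days forward gives 2028-02-08.
Applying '+279 days' to 2028-02-08: counting 279 days forward gives 2028-11-13.

2028-11-13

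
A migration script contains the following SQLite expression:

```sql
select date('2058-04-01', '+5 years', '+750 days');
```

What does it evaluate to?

Adding +5 years to 2058-04-01 gives 2063-04-01.
Applying '+750 days' to 2063-04-01: counting 750 days forward gives 2065-04-20.

2065-04-20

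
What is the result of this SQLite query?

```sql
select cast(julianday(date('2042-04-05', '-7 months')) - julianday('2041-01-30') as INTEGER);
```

Adding -7 months to 2042-04-05 gives 2041-09-05.
1 day remains in January 2041 after the 30th (31 − 30).
Full months from February 2041 through August 2041 contribute their day counts.
Then 5 days into September 2041.
Total: 1 + 28 + 31 + 30 + 31 + 30 + 31 + 31 + 5 = 218.

218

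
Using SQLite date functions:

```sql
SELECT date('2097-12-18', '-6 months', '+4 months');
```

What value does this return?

2097-10-18

Adding -6 months to 2097-12-18 gives 2097-06-18.
Adding +4 months to 2097-06-18 gives 2097-10-18.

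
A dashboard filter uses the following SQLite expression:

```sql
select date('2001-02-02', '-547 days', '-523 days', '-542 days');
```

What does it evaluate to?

Applying '-547 days' to 2001-02-02: counting 547 days back gives 1999-08-05.
Applying '-523 days' to 1999-08-05: counting 523 days back gives 1998-02-28.
Applying '-542 days' to 1998-02-28: counting 542 days back gives 1996-09-04.

1996-09-04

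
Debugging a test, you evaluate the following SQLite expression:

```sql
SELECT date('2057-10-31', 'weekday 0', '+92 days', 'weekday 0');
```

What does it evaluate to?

2058-02-10

`weekday 0` advances to the next Sunday; 2057-10-31 is a Wednesday, so it moves forward to 2057-11-04.
Applying '+92 days' to 2057-11-04: counting 92 days forward gives 2058-02-04.
`weekday 0` advances to the next Sunday; 2058-02-04 is a Monday, so it moves forward to 2058-02-10.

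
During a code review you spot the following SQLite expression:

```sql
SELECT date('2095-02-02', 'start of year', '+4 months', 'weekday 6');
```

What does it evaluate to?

`start of year` rewinds 2095-02-02 to 2095-01-01.
Adding +4 months to 2095-01-01 gives 2095-05-01.
`weekday 6` advances to the next Saturday; 2095-05-01 is a Sunday, so it moves forward to 2095-05-07.

2095-05-07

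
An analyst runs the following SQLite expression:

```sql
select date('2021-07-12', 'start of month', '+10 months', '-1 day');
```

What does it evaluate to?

`start of month` rewinds 2021-07-12 to 2021-07-01.
Adding +10 months to 2021-07-01 gives 2022-05-01.
Going back 1 day from 2022-05-01 reaches 2022-04-30 (last day of April, 30 days).

2022-04-30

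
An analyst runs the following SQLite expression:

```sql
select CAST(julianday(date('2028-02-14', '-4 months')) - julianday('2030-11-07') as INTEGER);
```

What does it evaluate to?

Adding -4 months to 2028-02-14 gives 2027-10-14.
17 days remain in October 2027 after the 14th (31 − 14).
Full months from November 2027 through October 2030 contribute their day counts.
Then 7 days into November 2030.
Total: 17 + 30 + 31 + 31 + 29 + 31 + 30 + 31 + 30 + 31 + 31 + 30 + 31 + 30 + 31 + 31 + 28 + 31 + 30 + 31 + 30 + 31 + 31 + 30 + 31 + 30 + 31 + 31 + 28 + 31 + 30 + 31 + 30 + 31 + 31 + 30 + 31 + 7 = 1120.
The subtraction is earlier − later, so the result is −1120 → -1120.

-1120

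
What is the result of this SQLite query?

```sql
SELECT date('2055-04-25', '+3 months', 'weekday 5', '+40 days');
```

2055-09-08

Adding +3 months to 2055-04-25 gives 2055-07-25.
`weekday 5` advances to the next Friday; 2055-07-25 is a Sunday, so it moves forward to 2055-07-30.
July 2055 has 31 days; 1 remain after the 30th, so 2 days reach 2055-08-01.
August 2055 has 31 days; 30 remain after the 1st, so 31 days reach 2055-09-01.
Advancing 7 more days within September lands on 2055-09-08.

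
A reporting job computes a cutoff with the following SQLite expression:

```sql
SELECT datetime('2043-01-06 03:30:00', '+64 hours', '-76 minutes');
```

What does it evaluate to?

2043-01-08 18:14:00

+64 hours from 2043-01-06 03:30:00 is 2043-01-08 19:30:00 (crosses midnight).
76 minutes = 1h 16m; -76 minutes from 2043-01-08 19:30:00 is 2043-01-08 18:14:00.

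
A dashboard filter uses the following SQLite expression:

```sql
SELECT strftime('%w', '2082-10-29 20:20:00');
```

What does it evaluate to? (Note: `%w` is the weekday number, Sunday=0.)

4

2082-10-29 is a Thursday; with Sunday=0 that is 4.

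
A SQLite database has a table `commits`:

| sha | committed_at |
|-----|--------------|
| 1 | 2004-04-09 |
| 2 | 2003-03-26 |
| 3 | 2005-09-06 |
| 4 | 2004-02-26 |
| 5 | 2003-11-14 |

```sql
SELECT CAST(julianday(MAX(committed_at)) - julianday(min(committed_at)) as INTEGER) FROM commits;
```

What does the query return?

MIN = 2003-03-26, MAX = 2005-09-06.
5 days remain in March 2003 after the 26th (31 − 26).
Full months from April 2003 through August 2005 contribute their day counts.
Then 6 days into September 2005.
Total: 5 + 30 + 31 + 30 + 31 + 31 + 30 + 31 + 30 + 31 + 31 + 29 + 31 + 30 + 31 + 30 + 31 + 31 + 30 + 31 + 30 + 31 + 31 + 28 + 31 + 30 + 31 + 30 + 31 + 31 + 6 = 895.

895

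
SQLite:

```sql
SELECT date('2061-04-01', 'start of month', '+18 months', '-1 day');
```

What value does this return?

`start of month` rewinds 2061-04-01 to 2061-04-01.
Adding +18 months to 2061-04-01 gives 2062-10-01.
Going back 1 day from 2062-10-01 reaches 2062-09-30 (last day of September, 30 days).

2062-09-30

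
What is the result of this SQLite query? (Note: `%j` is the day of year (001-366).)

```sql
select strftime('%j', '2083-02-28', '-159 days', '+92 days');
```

First apply '-159 days', '+92 days': 2083-02-28 → 2082-12-23.
Day-of-year for 2082-12-23: days since 2082-01-01 inclusive = 357, zero-padded to 357.

357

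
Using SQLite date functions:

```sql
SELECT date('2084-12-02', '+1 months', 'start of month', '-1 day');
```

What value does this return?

2084-12-31

Adding +1 month to 2084-12-02 gives 2085-01-02.
`start of month` rewinds 2085-01-02 to 2085-01-01.
Going back 1 day from 2085-01-01 reaches 2084-12-31 (last day of December, 31 days).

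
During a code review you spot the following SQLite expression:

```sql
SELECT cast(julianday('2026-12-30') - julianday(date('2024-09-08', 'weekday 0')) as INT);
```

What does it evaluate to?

843

`weekday 0` advances to the next Sunday; 2024-09-08 is already a Sunday, so it stays at 2024-09-08.
22 days remain in September 2024 after the 8th (30 − 8).
Full months from October 2024 through November 2026 contribute their day counts.
Then 30 days into December 2026.
Total: 22 + 31 + 30 + 31 + 31 + 28 + 31 + 30 + 31 + 30 + 31 + 31 + 30 + 31 + 30 + 31 + 31 + 28 + 31 + 30 + 31 + 30 + 31 + 31 + 30 + 31 + 30 + 30 = 843.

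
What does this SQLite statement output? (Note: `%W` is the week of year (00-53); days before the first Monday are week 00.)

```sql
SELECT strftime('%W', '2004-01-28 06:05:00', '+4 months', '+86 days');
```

First apply '+4 months', '+86 days': 2004-01-28 06:05:00 → 2004-08-22 06:05:00.
2004-08-22 is a Sunday. SQLite's %W counts Mondays since the year started; the result is 33.

33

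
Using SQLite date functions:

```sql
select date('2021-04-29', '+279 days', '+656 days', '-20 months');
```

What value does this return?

Applying '+279 days' to 2021-04-29: counting 279 days forward gives 2022-02-02.
Applying '+656 days' to 2022-02-02: counting 656 days forward gives 2023-11-20.
Adding -20 months to 2023-11-20 gives 2022-03-20.

2022-03-20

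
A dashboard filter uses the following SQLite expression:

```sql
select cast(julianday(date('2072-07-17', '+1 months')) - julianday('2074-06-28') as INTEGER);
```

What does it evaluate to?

Adding +1 month to 2072-07-17 gives 2072-08-17.
14 days remain in August 2072 after the 17th (31 − 17).
Full months from September 2072 through May 2074 contribute their day counts.
Then 28 days into June 2074.
Total: 14 + 30 + 31 + 30 + 31 + 31 + 28 + 31 + 30 + 31 + 30 + 31 + 31 + 30 + 31 + 30 + 31 + 31 + 28 + 31 + 30 + 31 + 28 = 680.
The subtraction is earlier − later, so the result is −680 → -680.

-680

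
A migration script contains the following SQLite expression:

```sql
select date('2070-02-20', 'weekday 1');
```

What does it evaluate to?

`weekday 1` advances to the next Monday; 2070-02-20 is a Thursday, so it moves forward to 2070-02-24.

2070-02-24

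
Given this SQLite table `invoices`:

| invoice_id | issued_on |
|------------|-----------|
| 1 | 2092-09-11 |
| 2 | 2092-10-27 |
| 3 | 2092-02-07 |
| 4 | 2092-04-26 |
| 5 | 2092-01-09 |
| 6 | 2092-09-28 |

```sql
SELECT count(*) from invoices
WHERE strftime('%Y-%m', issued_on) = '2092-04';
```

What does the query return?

Rows with year-month 2092-04: 2092-04-26 → 1.

1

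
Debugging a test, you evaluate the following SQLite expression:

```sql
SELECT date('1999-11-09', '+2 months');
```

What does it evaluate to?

2000-01-09

Adding +2 months to 1999-11-09 gives 2000-01-09.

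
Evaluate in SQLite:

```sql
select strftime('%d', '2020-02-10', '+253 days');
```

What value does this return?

20

First apply '+253 days': 2020-02-10 → 2020-10-20.
`%d` extracts the 2-digit day of month: 20.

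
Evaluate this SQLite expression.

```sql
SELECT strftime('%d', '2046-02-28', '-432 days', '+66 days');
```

27

First apply '-432 days', '+66 days': 2046-02-28 → 2045-02-27.
`%d` extracts the 2-digit day of month: 27.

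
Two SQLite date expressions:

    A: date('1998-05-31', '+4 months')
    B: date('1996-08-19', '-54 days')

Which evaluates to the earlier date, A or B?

A = 1998-10-01.
B = 1996-06-26.
B is earlier.

B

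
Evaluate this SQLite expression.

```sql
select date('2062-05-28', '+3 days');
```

2062-05-31

Advancing 3 more days within May lands on 2062-05-31.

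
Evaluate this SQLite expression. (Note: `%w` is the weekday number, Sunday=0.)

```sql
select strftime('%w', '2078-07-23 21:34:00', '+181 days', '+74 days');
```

2

First apply '+181 days', '+74 days': 2078-07-23 21:34:00 → 2079-04-04 21:34:00.
2079-04-04 is a Tuesday; with Sunday=0 that is 2.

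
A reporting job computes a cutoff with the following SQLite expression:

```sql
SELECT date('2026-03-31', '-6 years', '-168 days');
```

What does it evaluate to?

2019-10-15

Adding -6 years to 2026-03-31 gives 2020-03-31.
Applying '-168 days' to 2020-03-31: counting 168 days back gives 2019-10-15.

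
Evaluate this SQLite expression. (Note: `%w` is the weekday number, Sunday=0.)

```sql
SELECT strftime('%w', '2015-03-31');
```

2015-03-31 is a Tuesday; with Sunday=0 that is 2.

2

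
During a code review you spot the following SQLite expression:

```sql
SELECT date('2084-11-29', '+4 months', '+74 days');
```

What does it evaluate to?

Adding +4 months to 2084-11-29 gives 2085-03-29.
Applying '+74 days' to 2085-03-29: counting 74 days forward gives 2085-06-11.

2085-06-11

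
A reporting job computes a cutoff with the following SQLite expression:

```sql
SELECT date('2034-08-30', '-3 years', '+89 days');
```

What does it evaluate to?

2031-11-27

Adding -3 years to 2034-08-30 gives 2031-08-30.
Applying '+89 days' to 2031-08-30: counting 89 days forward gives 2031-11-27.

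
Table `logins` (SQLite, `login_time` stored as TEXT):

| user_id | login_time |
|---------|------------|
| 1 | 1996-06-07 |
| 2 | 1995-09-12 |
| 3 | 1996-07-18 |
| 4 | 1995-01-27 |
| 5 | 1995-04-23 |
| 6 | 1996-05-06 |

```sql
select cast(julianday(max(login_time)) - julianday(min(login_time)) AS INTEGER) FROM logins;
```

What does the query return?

538

MIN = 1995-01-27, MAX = 1996-07-18.
4 days remain in January 1995 after the 27th (31 − 27).
Full months from February 1995 through June 1996 contribute their day counts.
Then 18 days into July 1996.
Total: 4 + 28 + 31 + 30 + 31 + 30 + 31 + 31 + 30 + 31 + 30 + 31 + 31 + 29 + 31 + 30 + 31 + 30 + 18 = 538.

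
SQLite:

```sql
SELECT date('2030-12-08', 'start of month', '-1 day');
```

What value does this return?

`start of month` rewinds 2030-12-08 to 2030-12-01.
Going back 1 day from 2030-12-01 reaches 2030-11-30 (last day of November, 30 days).

2030-11-30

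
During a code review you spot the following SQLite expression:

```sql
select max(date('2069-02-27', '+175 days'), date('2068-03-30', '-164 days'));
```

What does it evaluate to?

date('2069-02-27', '+175 days') → 2069-08-21.
date('2068-03-30', '-164 days') → 2067-10-18.
Later of the two is 2069-08-21.

2069-08-21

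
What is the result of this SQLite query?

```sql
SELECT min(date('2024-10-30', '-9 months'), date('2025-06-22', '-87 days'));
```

2024-01-30

date('2024-10-30', '-9 months') → 2024-01-30.
date('2025-06-22', '-87 days') → 2025-03-27.
Earlier of the two is 2024-01-30.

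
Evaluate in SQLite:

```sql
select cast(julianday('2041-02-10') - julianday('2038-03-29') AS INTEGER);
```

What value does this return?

2 days remain in March 2038 after the 29th (31 − 29).
Full months from April 2038 through January 2041 contribute their day counts.
Then 10 days into February 2041.
Total: 2 + 30 + 31 + 30 + 31 + 31 + 30 + 31 + 30 + 31 + 31 + 28 + 31 + 30 + 31 + 30 + 31 + 31 + 30 + 31 + 30 + 31 + 31 + 29 + 31 + 30 + 31 + 30 + 31 + 31 + 30 + 31 + 30 + 31 + 31 + 10 = 1049.

1049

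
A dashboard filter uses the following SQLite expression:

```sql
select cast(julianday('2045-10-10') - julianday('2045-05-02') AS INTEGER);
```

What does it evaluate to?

29 days remain in May 2045 after the 2nd (31 − 2).
June 2045: 30 days.
July 2045: 31 days.
August 2045: 31 days.
September 2045: 30 days.
Then 10 days into October 2045.
Total: 29 + 30 + 31 + 31 + 30 + 10 = 161.

161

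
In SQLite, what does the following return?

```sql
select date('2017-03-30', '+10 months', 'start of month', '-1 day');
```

2017-12-31

Adding +10 months to 2017-03-30 gives 2018-01-30.
`start of month` rewinds 2018-01-30 to 2018-01-01.
Going back 1 day from 2018-01-01 reaches 2017-12-31 (last day of December, 31 days).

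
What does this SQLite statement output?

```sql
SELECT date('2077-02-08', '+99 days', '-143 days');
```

2076-12-26

Applying '+99 days' to 2077-02-08: counting 99 days forward gives 2077-05-18.
Applying '-143 days' to 2077-05-18: counting 143 days back gives 2076-12-26.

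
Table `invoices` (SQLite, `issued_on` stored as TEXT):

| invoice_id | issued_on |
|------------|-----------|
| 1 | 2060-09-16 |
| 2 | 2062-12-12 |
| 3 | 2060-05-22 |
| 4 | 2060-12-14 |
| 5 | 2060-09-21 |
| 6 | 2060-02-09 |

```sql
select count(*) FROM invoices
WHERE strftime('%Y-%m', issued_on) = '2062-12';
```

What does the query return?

1

Rows with year-month 2062-12: 2062-12-12 → 1.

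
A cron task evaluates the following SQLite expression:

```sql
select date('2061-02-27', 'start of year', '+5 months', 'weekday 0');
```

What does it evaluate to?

2061-06-05

`start of year` rewinds 2061-02-27 to 2061-01-01.
Adding +5 months to 2061-01-01 gives 2061-06-01.
`weekday 0` advances to the next Sunday; 2061-06-01 is a Wednesday, so it moves forward to 2061-06-05.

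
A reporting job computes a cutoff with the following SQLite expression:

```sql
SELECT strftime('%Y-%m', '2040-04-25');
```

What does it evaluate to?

`%Y-%m` extracts the year-month: 2040-04.

2040-04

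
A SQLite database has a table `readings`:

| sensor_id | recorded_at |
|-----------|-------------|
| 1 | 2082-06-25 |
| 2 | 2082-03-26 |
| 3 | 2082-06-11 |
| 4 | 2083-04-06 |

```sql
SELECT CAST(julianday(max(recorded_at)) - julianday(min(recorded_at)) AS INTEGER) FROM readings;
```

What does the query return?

376

MIN = 2082-03-26, MAX = 2083-04-06.
5 days remain in March 2082 after the 26th (31 − 26).
Full months from April 2082 through March 2083 contribute their day counts.
Then 6 days into April 2083.
Total: 5 + 30 + 31 + 30 + 31 + 31 + 30 + 31 + 30 + 31 + 31 + 28 + 31 + 6 = 376.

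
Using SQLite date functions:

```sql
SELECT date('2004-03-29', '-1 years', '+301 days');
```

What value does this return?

2004-01-24

Adding -1 year to 2004-03-29 gives 2003-03-29.
Applying '+301 days' to 2003-03-29: counting 301 days forward gives 2004-01-24.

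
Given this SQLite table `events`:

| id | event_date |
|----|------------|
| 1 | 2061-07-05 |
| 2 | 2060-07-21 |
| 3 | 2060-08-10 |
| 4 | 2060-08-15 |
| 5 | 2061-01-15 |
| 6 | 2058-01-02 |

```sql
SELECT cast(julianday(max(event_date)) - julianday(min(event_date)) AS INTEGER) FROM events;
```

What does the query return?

1280

MIN = 2058-01-02, MAX = 2061-07-05.
29 days remain in January 2058 after the 2nd (31 − 2).
Full months from February 2058 through June 2061 contribute their day counts.
Then 5 days into July 2061.
Total: 29 + 28 + 31 + 30 + 31 + 30 + 31 + 31 + 30 + 31 + 30 + 31 + 31 + 28 + 31 + 30 + 31 + 30 + 31 + 31 + 30 + 31 + 30 + 31 + 31 + 29 + 31 + 30 + 31 + 30 + 31 + 31 + 30 + 31 + 30 + 31 + 31 + 28 + 31 + 30 + 31 + 30 + 5 = 1280.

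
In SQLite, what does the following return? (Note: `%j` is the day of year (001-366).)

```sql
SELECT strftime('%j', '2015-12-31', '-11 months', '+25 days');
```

056

First apply '-11 months', '+25 days': 2015-12-31 → 2015-02-25.
Day-of-year for 2015-02-25: days since 2015-01-01 inclusive = 56, zero-padded to 056.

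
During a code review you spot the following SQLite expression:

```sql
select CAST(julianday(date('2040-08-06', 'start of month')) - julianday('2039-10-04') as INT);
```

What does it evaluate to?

302

`start of month` rewinds 2040-08-06 to 2040-08-01.
27 days remain in October 2039 after the 4th (31 − 4).
Full months from November 2039 through July 2040 contribute their day counts.
Then 1 day into August 2040.
Total: 27 + 30 + 31 + 31 + 29 + 31 + 30 + 31 + 30 + 31 + 1 = 302.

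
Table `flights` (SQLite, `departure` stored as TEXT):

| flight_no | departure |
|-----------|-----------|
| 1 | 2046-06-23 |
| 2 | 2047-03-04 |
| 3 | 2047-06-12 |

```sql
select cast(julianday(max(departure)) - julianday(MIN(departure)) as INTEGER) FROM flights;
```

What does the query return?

MIN = 2046-06-23, MAX = 2047-06-12.
7 days remain in June 2046 after the 23rd (30 − 23).
Full months from July 2046 through May 2047 contribute their day counts.
Then 12 days into June 2047.
Total: 7 + 31 + 31 + 30 + 31 + 30 + 31 + 31 + 28 + 31 + 30 + 31 + 12 = 354.

354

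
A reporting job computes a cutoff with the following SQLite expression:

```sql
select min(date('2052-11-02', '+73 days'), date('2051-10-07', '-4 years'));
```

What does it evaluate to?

date('2052-11-02', '+73 days') → 2053-01-14.
date('2051-10-07', '-4 years') → 2047-10-07.
Earlier of the two is 2047-10-07.

2047-10-07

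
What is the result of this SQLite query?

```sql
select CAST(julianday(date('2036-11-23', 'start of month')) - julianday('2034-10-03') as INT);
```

`start of month` rewinds 2036-11-23 to 2036-11-01.
28 days remain in October 2034 after the 3rd (31 − 3).
Full months from November 2034 through October 2036 contribute their day counts.
Then 1 day into November 2036.
Total: 28 + 30 + 31 + 31 + 28 + 31 + 30 + 31 + 30 + 31 + 31 + 30 + 31 + 30 + 31 + 31 + 29 + 31 + 30 + 31 + 30 + 31 + 31 + 30 + 31 + 1 = 760.

760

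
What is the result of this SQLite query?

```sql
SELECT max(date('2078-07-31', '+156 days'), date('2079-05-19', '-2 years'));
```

2079-01-03

date('2078-07-31', '+156 days') → 2079-01-03.
date('2079-05-19', '-2 years') → 2077-05-19.
Later of the two is 2079-01-03.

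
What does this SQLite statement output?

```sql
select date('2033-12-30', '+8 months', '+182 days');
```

Adding +8 months to 2033-12-30 gives 2034-08-30.
Applying '+182 days' to 2034-08-30: counting 182 days forward gives 2035-02-28.

2035-02-28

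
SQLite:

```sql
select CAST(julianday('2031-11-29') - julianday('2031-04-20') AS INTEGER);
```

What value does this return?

223

10 days remain in April 2031 after the 20th (30 − 20).
Full months from May 2031 through October 2031 contribute their day counts.
Then 29 days into November 2031.
Total: 10 + 31 + 30 + 31 + 31 + 30 + 31 + 29 = 223.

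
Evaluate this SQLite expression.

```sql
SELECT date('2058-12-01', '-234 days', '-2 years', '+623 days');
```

Applying '-234 days' to 2058-12-01: counting 234 days back gives 2058-04-11.
Adding -2 years to 2058-04-11 gives 2056-04-11.
Applying '+623 days' to 2056-04-11: counting 623 days forward gives 2057-12-25.

2057-12-25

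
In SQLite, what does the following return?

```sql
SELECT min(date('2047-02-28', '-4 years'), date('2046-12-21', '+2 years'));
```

2043-02-28

date('2047-02-28', '-4 years') → 2043-02-28.
date('2046-12-21', '+2 years') → 2048-12-21.
Earlier of the two is 2043-02-28.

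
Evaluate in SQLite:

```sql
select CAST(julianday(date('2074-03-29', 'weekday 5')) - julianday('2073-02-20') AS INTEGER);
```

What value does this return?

403

`weekday 5` advances to the next Friday; 2074-03-29 is a Thursday, so it moves forward to 2074-03-30.
8 days remain in February 2073 after the 20th (28 − 20).
Full months from March 2073 through February 2074 contribute their day counts.
Then 30 days into March 2074.
Total: 8 + 31 + 30 + 31 + 30 + 31 + 31 + 30 + 31 + 30 + 31 + 31 + 28 + 30 = 403.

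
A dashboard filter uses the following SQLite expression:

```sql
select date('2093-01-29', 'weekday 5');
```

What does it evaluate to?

`weekday 5` advances to the next Friday; 2093-01-29 is a Thursday, so it moves forward to 2093-01-30.

2093-01-30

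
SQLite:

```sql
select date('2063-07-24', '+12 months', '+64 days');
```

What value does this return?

2064-09-26

Adding +12 months to 2063-07-24 gives 2064-07-24.
Applying '+64 days' to 2064-07-24: counting 64 days forward gives 2064-09-26.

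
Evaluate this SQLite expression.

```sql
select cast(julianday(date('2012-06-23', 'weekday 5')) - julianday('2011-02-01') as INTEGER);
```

514

`weekday 5` advances to the next Friday; 2012-06-23 is a Saturday, so it moves forward to 2012-06-29.
27 days remain in February 2011 after the 1st (28 − 1).
Full months from March 2011 through May 2012 contribute their day counts.
Then 29 days into June 2012.
Total: 27 + 31 + 30 + 31 + 30 + 31 + 31 + 30 + 31 + 30 + 31 + 31 + 29 + 31 + 30 + 31 + 29 = 514.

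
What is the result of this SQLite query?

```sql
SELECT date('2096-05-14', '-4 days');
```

2096-05-10

Going back 4 days within May lands on 2096-05-10.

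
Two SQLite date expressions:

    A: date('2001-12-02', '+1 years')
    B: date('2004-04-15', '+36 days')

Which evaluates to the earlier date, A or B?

A

A = 2002-12-02.
B = 2004-05-21.
A is earlier.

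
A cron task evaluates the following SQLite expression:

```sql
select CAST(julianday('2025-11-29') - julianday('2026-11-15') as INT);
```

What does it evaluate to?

1 day remains in November 2025 after the 29th (30 − 29).
Full months from December 2025 through October 2026 contribute their day counts.
Then 15 days into November 2026.
Total: 1 + 31 + 31 + 28 + 31 + 30 + 31 + 30 + 31 + 31 + 30 + 31 + 15 = 351.
The subtraction is earlier − later, so the result is −351 → -351.

-351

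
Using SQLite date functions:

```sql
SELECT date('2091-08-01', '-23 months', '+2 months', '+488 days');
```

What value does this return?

2091-03-04

Adding -23 months to 2091-08-01 gives 2089-09-01.
Adding +2 months to 2089-09-01 gives 2089-11-01.
Applying '+488 days' to 2089-11-01: counting 488 days forward gives 2091-03-04.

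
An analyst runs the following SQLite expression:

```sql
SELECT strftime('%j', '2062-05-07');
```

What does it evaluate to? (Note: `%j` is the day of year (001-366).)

127

Day-of-year for 2062-05-07: days since 2062-01-01 inclusive = 127, zero-padded to 127.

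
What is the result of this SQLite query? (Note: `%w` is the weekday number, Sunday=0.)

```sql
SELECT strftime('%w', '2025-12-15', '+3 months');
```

0

First apply '+3 months': 2025-12-15 → 2026-03-15.
2026-03-15 is a Sunday; with Sunday=0 that is 0.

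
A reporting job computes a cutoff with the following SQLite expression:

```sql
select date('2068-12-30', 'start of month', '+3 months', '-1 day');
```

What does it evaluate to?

`start of month` rewinds 2068-12-30 to 2068-12-01.
Adding +3 months to 2068-12-01 gives 2069-03-01.
Going back 1 day from 2069-03-01 reaches 2069-02-28 (last day of February, 28 days).

2069-02-28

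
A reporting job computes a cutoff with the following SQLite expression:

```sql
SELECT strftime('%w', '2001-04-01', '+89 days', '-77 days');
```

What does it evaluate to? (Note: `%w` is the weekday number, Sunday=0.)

5

First apply '+89 days', '-77 days': 2001-04-01 → 2001-04-13.
2001-04-13 is a Friday; with Sunday=0 that is 5.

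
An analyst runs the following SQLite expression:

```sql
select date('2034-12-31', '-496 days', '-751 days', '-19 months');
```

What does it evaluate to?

Applying '-496 days' to 2034-12-31: counting 496 days back gives 2033-08-22.
Applying '-751 days' to 2033-08-22: counting 751 days back gives 2031-08-02.
Adding -19 months to 2031-08-02 gives 2030-01-02.

2030-01-02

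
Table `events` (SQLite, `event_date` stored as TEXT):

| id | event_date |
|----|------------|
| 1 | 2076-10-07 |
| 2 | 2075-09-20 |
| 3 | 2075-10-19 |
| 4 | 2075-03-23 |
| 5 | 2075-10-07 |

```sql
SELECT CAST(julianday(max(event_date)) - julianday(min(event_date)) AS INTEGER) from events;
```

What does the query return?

MIN = 2075-03-23, MAX = 2076-10-07.
8 days remain in March 2075 after the 23rd (31 − 23).
Full months from April 2075 through September 2076 contribute their day counts.
Then 7 days into October 2076.
Total: 8 + 30 + 31 + 30 + 31 + 31 + 30 + 31 + 30 + 31 + 31 + 29 + 31 + 30 + 31 + 30 + 31 + 31 + 30 + 7 = 564.

564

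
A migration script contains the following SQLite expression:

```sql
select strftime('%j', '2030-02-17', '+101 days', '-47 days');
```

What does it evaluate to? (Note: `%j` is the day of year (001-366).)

102

First apply '+101 days', '-47 days': 2030-02-17 → 2030-04-12.
Day-of-year for 2030-04-12: days since 2030-01-01 inclusive = 102, zero-padded to 102.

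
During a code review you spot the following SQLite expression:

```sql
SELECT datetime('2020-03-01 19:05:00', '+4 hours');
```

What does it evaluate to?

2020-03-01 23:05:00

+4 hours from 2020-03-01 19:05:00 is 2020-03-01 23:05:00.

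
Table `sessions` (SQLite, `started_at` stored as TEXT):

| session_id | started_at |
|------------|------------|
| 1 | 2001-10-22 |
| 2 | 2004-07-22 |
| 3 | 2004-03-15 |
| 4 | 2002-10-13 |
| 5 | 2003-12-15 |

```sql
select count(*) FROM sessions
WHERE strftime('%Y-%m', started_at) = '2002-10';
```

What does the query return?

1

Rows with year-month 2002-10: 2002-10-13 → 1.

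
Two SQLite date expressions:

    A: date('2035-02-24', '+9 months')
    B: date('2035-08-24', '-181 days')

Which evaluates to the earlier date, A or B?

A = 2035-11-24.
B = 2035-02-24.
B is earlier.

B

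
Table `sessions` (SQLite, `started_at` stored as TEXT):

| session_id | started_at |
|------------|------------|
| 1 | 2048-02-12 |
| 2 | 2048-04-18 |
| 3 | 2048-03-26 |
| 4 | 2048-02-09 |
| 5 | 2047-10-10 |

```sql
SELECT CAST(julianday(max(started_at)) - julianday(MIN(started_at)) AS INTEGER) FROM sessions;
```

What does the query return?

191

MIN = 2047-10-10, MAX = 2048-04-18.
21 days remain in October 2047 after the 10th (31 − 10).
November 2047: 30 days.
December 2047: 31 days.
January 2048: 31 days.
February 2048: 29 days (leap year).
March 2048: 31 days.
Then 18 days into April 2048.
Total: 21 + 30 + 31 + 31 + 29 + 31 + 18 = 191.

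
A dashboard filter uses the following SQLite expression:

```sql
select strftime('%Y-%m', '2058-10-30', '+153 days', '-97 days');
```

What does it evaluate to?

First apply '+153 days', '-97 days': 2058-10-30 → 2058-12-25.
`%Y-%m` extracts the year-month: 2058-12.

2058-12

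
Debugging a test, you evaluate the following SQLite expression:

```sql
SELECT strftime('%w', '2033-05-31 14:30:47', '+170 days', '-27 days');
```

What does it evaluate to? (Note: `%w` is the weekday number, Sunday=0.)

5

First apply '+170 days', '-27 days': 2033-05-31 14:30:47 → 2033-10-21 14:30:47.
2033-10-21 is a Friday; with Sunday=0 that is 5.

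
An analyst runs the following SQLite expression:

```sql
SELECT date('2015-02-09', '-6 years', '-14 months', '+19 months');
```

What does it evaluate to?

2009-07-09

Adding -6 years to 2015-02-09 gives 2009-02-09.
Adding -14 months to 2009-02-09 gives 2007-12-09.
Adding +19 months to 2007-12-09 gives 2009-07-09.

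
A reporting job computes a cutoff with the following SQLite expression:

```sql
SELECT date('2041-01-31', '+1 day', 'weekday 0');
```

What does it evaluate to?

2041-02-03

January 2041 has 31 days; 0 remain after the 31st, so 1 days reach 2041-02-01.
`weekday 0` advances to the next Sunday; 2041-02-01 is a Friday, so it moves forward to 2041-02-03.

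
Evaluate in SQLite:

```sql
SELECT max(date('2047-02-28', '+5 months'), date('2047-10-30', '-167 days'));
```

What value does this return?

2047-07-28

date('2047-02-28', '+5 months') → 2047-07-28.
date('2047-10-30', '-167 days') → 2047-05-16.
Later of the two is 2047-07-28.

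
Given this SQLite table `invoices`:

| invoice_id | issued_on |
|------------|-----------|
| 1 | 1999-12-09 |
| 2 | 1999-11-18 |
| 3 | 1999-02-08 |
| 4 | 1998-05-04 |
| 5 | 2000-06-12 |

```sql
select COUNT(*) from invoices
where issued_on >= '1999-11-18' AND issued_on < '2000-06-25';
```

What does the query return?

Rows in [1999-11-18, 2000-06-25): 1999-12-09, 1999-11-18, 2000-06-12 → 3 rows.

3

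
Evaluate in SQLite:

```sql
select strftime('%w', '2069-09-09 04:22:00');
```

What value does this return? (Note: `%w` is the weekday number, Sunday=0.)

2069-09-09 is a Monday; with Sunday=0 that is 1.

1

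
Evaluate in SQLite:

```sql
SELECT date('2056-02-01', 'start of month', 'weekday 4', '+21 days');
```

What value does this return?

2056-02-24

`start of month` rewinds 2056-02-01 to 2056-02-01.
`weekday 4` advances to the next Thursday; 2056-02-01 is a Tuesday, so it moves forward to 2056-02-03.
Advancing 21 more days within February lands on 2056-02-24.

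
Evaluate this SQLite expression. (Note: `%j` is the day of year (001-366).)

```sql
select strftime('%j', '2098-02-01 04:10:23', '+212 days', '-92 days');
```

First apply '+212 days', '-92 days': 2098-02-01 04:10:23 → 2098-06-01 04:10:23.
Day-of-year for 2098-06-01: days since 2098-01-01 inclusive = 152, zero-padded to 152.

152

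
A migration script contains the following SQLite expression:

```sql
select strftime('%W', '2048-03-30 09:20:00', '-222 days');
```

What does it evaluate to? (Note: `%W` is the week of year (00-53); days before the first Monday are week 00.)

33

First apply '-222 days': 2048-03-30 09:20:00 → 2047-08-21 09:20:00.
2047-08-21 is a Wednesday. SQLite's %W counts Mondays since the year started; the result is 33.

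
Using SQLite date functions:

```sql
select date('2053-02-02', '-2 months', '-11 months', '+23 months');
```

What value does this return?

Adding -2 months to 2053-02-02 gives 2052-12-02.
Adding -11 months to 2052-12-02 gives 2052-01-02.
Adding +23 months to 2052-01-02 gives 2053-12-02.

2053-12-02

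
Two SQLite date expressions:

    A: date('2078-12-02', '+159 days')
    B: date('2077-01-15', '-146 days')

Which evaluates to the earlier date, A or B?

A = 2079-05-10.
B = 2076-08-22.
B is earlier.

B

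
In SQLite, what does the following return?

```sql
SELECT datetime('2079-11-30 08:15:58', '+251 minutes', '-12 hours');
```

2079-11-30 00:26:58

251 minutes = 4h 11m; +251 minutes from 2079-11-30 08:15:58 is 2079-11-30 12:26:58.
-12 hours from 2079-11-30 12:26:58 is 2079-11-30 00:26:58.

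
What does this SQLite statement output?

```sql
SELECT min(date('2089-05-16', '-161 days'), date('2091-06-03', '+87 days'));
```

2088-12-06

date('2089-05-16', '-161 days') → 2088-12-06.
date('2091-06-03', '+87 days') → 2091-08-29.
Earlier of the two is 2088-12-06.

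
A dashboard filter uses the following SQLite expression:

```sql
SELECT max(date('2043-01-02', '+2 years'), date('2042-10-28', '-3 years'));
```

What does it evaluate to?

date('2043-01-02', '+2 years') → 2045-01-02.
date('2042-10-28', '-3 years') → 2039-10-28.
Later of the two is 2045-01-02.

2045-01-02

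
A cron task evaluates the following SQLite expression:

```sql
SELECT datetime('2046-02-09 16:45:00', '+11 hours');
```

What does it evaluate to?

2046-02-10 03:45:00

+11 hours from 2046-02-09 16:45:00 is 2046-02-10 03:45:00 (crosses midnight).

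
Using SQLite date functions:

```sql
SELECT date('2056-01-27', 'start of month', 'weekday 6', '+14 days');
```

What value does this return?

`start of month` rewinds 2056-01-27 to 2056-01-01.
`weekday 6` advances to the next Saturday; 2056-01-01 is already a Saturday, so it stays at 2056-01-01.
Advancing 14 more days within January lands on 2056-01-15.

2056-01-15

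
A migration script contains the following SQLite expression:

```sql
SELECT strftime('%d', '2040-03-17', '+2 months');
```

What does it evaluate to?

17

First apply '+2 months': 2040-03-17 → 2040-05-17.
`%d` extracts the 2-digit day of month: 17.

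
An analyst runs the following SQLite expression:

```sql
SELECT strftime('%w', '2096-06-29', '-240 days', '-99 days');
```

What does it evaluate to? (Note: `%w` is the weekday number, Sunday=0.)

First apply '-240 days', '-99 days': 2096-06-29 → 2095-07-26.
2095-07-26 is a Tuesday; with Sunday=0 that is 2.

2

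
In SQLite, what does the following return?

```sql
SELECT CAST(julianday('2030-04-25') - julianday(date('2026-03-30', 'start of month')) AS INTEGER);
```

1516

`start of month` rewinds 2026-03-30 to 2026-03-01.
30 days remain in March 2026 after the 1st (31 − 1).
Full months from April 2026 through March 2030 contribute their day counts.
Then 25 days into April 2030.
Total: 30 + 30 + 31 + 30 + 31 + 31 + 30 + 31 + 30 + 31 + 31 + 28 + 31 + 30 + 31 + 30 + 31 + 31 + 30 + 31 + 30 + 31 + 31 + 29 + 31 + 30 + 31 + 30 + 31 + 31 + 30 + 31 + 30 + 31 + 31 + 28 + 31 + 30 + 31 + 30 + 31 + 31 + 30 + 31 + 30 + 31 + 31 + 28 + 31 + 25 = 1516.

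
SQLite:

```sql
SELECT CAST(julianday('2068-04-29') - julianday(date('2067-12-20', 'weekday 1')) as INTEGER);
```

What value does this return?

`weekday 1` advances to the next Monday; 2067-12-20 is a Tuesday, so it moves forward to 2067-12-26.
5 days remain in December 2067 after the 26th (31 − 26).
January 2068: 31 days.
February 2068: 29 days (leap year).
March 2068: 31 days.
Then 29 days into April 2068.
Total: 5 + 31 + 29 + 31 + 29 = 125.

125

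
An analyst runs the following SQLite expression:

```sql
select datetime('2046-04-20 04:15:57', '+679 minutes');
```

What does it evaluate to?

2046-04-20 15:34:57

679 minutes = 11h 19m; +679 minutes from 2046-04-20 04:15:57 is 2046-04-20 15:34:57.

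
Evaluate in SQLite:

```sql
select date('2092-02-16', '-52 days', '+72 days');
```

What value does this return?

Applying '-52 days' to 2092-02-16: counting 52 days back gives 2091-12-26.
Applying '+72 days' to 2091-12-26: counting 72 days forward gives 2092-03-07.

2092-03-07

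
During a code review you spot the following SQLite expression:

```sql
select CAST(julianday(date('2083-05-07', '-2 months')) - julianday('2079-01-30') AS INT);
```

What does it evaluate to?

1497

Adding -2 months to 2083-05-07 gives 2083-03-07.
1 day remains in January 2079 after the 30th (31 − 30).
Full months from February 2079 through February 2083 contribute their day counts.
Then 7 days into March 2083.
Total: 1 + 28 + 31 + 30 + 31 + 30 + 31 + 31 + 30 + 31 + 30 + 31 + 31 + 29 + 31 + 30 + 31 + 30 + 31 + 31 + 30 + 31 + 30 + 31 + 31 + 28 + 31 + 30 + 31 + 30 + 31 + 31 + 30 + 31 + 30 + 31 + 31 + 28 + 31 + 30 + 31 + 30 + 31 + 31 + 30 + 31 + 30 + 31 + 31 + 28 + 7 = 1497.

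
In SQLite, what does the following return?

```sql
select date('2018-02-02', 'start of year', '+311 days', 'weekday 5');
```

2018-11-09

`start of year` rewinds 2018-02-02 to 2018-01-01.
Applying '+311 days' to 2018-01-01: counting 311 days forward gives 2018-11-08.
`weekday 5` advances to the next Friday; 2018-11-08 is a Thursday, so it moves forward to 2018-11-09.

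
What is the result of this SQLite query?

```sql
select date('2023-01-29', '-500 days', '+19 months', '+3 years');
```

2026-04-16

Applying '-500 days' to 2023-01-29: counting 500 days back gives 2021-09-16.
Adding +19 months to 2021-09-16 gives 2023-04-16.
Adding +3 years to 2023-04-16 gives 2026-04-16.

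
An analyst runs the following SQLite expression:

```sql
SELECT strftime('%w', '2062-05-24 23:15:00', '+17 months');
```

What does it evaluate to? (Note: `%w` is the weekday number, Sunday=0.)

3

First apply '+17 months': 2062-05-24 23:15:00 → 2063-10-24 23:15:00.
2063-10-24 is a Wednesday; with Sunday=0 that is 3.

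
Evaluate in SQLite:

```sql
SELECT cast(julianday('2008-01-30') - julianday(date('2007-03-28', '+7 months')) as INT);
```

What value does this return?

94

Adding +7 months to 2007-03-28 gives 2007-10-28.
3 days remain in October 2007 after the 28th (31 − 28).
November 2007: 30 days.
December 2007: 31 days.
Then 30 days into January 2008.
Total: 3 + 30 + 31 + 30 = 94.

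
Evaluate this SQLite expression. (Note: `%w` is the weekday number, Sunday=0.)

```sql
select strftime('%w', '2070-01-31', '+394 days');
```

First apply '+394 days': 2070-01-31 → 2071-03-01.
2071-03-01 is a Sunday; with Sunday=0 that is 0.

0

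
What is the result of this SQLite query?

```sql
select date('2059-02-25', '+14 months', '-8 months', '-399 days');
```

2058-07-22

Adding +14 months to 2059-02-25 gives 2060-04-25.
Adding -8 months to 2060-04-25 gives 2059-08-25.
Applying '-399 days' to 2059-08-25: counting 399 days back gives 2058-07-22.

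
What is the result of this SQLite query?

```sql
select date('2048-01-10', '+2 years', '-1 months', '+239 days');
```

Adding +2 years to 2048-01-10 gives 2050-01-10.
Adding -1 month to 2050-01-10 gives 2049-12-10.
Applying '+239 days' to 2049-12-10: counting 239 days forward gives 2050-08-06.

2050-08-06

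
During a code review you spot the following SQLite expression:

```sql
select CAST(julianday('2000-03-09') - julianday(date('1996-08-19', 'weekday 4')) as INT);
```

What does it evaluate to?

1295

`weekday 4` advances to the next Thursday; 1996-08-19 is a Monday, so it moves forward to 1996-08-22.
9 days remain in August 1996 after the 22nd (31 − 22).
Full months from September 1996 through February 2000 contribute their day counts.
Then 9 days into March 2000.
Total: 9 + 30 + 31 + 30 + 31 + 31 + 28 + 31 + 30 + 31 + 30 + 31 + 31 + 30 + 31 + 30 + 31 + 31 + 28 + 31 + 30 + 31 + 30 + 31 + 31 + 30 + 31 + 30 + 31 + 31 + 28 + 31 + 30 + 31 + 30 + 31 + 31 + 30 + 31 + 30 + 31 + 31 + 29 + 9 = 1295.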